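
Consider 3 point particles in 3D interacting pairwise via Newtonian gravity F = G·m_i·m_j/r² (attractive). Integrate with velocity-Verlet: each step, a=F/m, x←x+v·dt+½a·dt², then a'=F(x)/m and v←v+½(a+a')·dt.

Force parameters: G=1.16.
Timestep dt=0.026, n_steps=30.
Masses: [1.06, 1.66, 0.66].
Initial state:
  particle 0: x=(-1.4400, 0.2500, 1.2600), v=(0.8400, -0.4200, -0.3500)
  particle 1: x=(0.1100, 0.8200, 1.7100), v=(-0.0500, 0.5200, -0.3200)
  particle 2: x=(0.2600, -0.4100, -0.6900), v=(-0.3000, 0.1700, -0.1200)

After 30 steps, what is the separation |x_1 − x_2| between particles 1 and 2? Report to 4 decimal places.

2.4519

step 0: x0=(-1.4400, 0.2500, 1.2600) x1=(0.1100, 0.8200, 1.7100) x2=(0.2600, -0.4100, -0.6900)
step 1: x0=(-1.4179, 0.2391, 1.2509) x1=(0.1086, 0.8335, 1.7016) x2=(0.2522, -0.4055, -0.6930)
step 2: x0=(-1.3954, 0.2284, 1.2419) x1=(0.1069, 0.8468, 1.6931) x2=(0.2442, -0.4009, -0.6958)
step 3: x0=(-1.3724, 0.2179, 1.2330) x1=(0.1050, 0.8600, 1.6844) x2=(0.2362, -0.3962, -0.6983)
step 4: x0=(-1.3490, 0.2075, 1.2241) x1=(0.1028, 0.8730, 1.6756) x2=(0.2281, -0.3914, -0.7005)
step 5: x0=(-1.3251, 0.1972, 1.2153) x1=(0.1003, 0.8859, 1.6666) x2=(0.2199, -0.3865, -0.7025)
step 6: x0=(-1.3008, 0.1872, 1.2066) x1=(0.0976, 0.8986, 1.6575) x2=(0.2117, -0.3815, -0.7043)
step 7: x0=(-1.2759, 0.1773, 1.1979) x1=(0.0946, 0.9111, 1.6483) x2=(0.2033, -0.3763, -0.7057)
step 8: x0=(-1.2506, 0.1677, 1.1894) x1=(0.0913, 0.9235, 1.6389) x2=(0.1949, -0.3710, -0.7070)
step 9: x0=(-1.2249, 0.1582, 1.1808) x1=(0.0878, 0.9357, 1.6293) x2=(0.1863, -0.3656, -0.7079)
step 10: x0=(-1.1986, 0.1490, 1.1724) x1=(0.0840, 0.9477, 1.6196) x2=(0.1777, -0.3601, -0.7086)
step 11: x0=(-1.1719, 0.1401, 1.1641) x1=(0.0800, 0.9595, 1.6097) x2=(0.1690, -0.3545, -0.7090)
step 12: x0=(-1.1447, 0.1314, 1.1558) x1=(0.0757, 0.9710, 1.5997) x2=(0.1602, -0.3488, -0.7091)
step 13: x0=(-1.1170, 0.1230, 1.1476) x1=(0.0711, 0.9824, 1.5895) x2=(0.1513, -0.3429, -0.7090)
step 14: x0=(-1.0888, 0.1148, 1.1395) x1=(0.0662, 0.9935, 1.5791) x2=(0.1423, -0.3369, -0.7085)
step 15: x0=(-1.0602, 0.1070, 1.1314) x1=(0.0610, 1.0044, 1.5686) x2=(0.1332, -0.3308, -0.7078)
step 16: x0=(-1.0310, 0.0995, 1.1235) x1=(0.0556, 1.0150, 1.5579) x2=(0.1240, -0.3245, -0.7068)
step 17: x0=(-1.0014, 0.0924, 1.1156) x1=(0.0499, 1.0253, 1.5470) x2=(0.1147, -0.3181, -0.7055)
step 18: x0=(-0.9712, 0.0856, 1.1078) x1=(0.0440, 1.0353, 1.5360) x2=(0.1054, -0.3116, -0.7038)
step 19: x0=(-0.9406, 0.0792, 1.1001) x1=(0.0377, 1.0451, 1.5248) x2=(0.0959, -0.3050, -0.7019)
step 20: x0=(-0.9095, 0.0732, 1.0925) x1=(0.0312, 1.0545, 1.5133) x2=(0.0863, -0.2982, -0.6996)
step 21: x0=(-0.8780, 0.0676, 1.0850) x1=(0.0244, 1.0637, 1.5017) x2=(0.0767, -0.2913, -0.6970)
step 22: x0=(-0.8459, 0.0625, 1.0775) x1=(0.0174, 1.0725, 1.4899) x2=(0.0669, -0.2842, -0.6940)
step 23: x0=(-0.8134, 0.0578, 1.0702) x1=(0.0101, 1.0809, 1.4779) x2=(0.0571, -0.2771, -0.6907)
step 24: x0=(-0.7804, 0.0536, 1.0629) x1=(0.0025, 1.0890, 1.4658) x2=(0.0471, -0.2697, -0.6871)
step 25: x0=(-0.7469, 0.0499, 1.0558) x1=(-0.0053, 1.0966, 1.4534) x2=(0.0371, -0.2623, -0.6831)
step 26: x0=(-0.7130, 0.0468, 1.0487) x1=(-0.0134, 1.1039, 1.4408) x2=(0.0270, -0.2547, -0.6787)
step 27: x0=(-0.6787, 0.0442, 1.0417) x1=(-0.0217, 1.1108, 1.4280) x2=(0.0167, -0.2469, -0.6739)
step 28: x0=(-0.6439, 0.0423, 1.0348) x1=(-0.0303, 1.1172, 1.4150) x2=(0.0064, -0.2390, -0.6688)
step 29: x0=(-0.6086, 0.0409, 1.0280) x1=(-0.0391, 1.1231, 1.4017) x2=(-0.0040, -0.2309, -0.6632)
step 30: x0=(-0.5730, 0.0402, 1.0213) x1=(-0.0481, 1.1286, 1.3883) x2=(-0.0145, -0.2227, -0.6573)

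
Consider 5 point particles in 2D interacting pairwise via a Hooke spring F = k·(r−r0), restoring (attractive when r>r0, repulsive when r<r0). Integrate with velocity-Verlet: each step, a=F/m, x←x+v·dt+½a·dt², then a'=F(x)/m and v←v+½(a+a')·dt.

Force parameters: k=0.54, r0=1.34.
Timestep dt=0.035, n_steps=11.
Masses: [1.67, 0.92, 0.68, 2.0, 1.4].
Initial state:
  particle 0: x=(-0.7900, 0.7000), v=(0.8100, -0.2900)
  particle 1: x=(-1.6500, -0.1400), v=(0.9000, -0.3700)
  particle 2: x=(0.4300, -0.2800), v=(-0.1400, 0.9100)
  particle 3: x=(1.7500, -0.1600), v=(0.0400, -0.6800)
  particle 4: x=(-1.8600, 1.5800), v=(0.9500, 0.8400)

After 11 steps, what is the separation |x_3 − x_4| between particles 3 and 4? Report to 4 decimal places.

3.7673

step 0: x0=(-0.7900, 0.7000) x1=(-1.6500, -0.1400) x2=(0.4300, -0.2800) x3=(1.7500, -0.1600) x4=(-1.8600, 1.5800)
step 1: x0=(-0.7614, 0.6898) x1=(-1.6175, -0.1529) x2=(0.4240, -0.2476) x3=(1.7505, -0.1835) x4=(-1.8259, 1.6088)
step 2: x0=(-0.7321, 0.6794) x1=(-1.5832, -0.1655) x2=(0.4161, -0.2140) x3=(1.7490, -0.2065) x4=(-1.7900, 1.6363)
step 3: x0=(-0.7024, 0.6688) x1=(-1.5471, -0.1780) x2=(0.4062, -0.1794) x3=(1.7458, -0.2290) x4=(-1.7524, 1.6625)
step 4: x0=(-0.6721, 0.6582) x1=(-1.5093, -0.1901) x2=(0.3946, -0.1439) x3=(1.7407, -0.2508) x4=(-1.7131, 1.6874)
step 5: x0=(-0.6414, 0.6474) x1=(-1.4698, -0.2020) x2=(0.3814, -0.1074) x3=(1.7339, -0.2721) x4=(-1.6721, 1.7110)
step 6: x0=(-0.6103, 0.6366) x1=(-1.4287, -0.2135) x2=(0.3668, -0.0701) x3=(1.7253, -0.2928) x4=(-1.6295, 1.7332)
step 7: x0=(-0.5788, 0.6257) x1=(-1.3861, -0.2247) x2=(0.3508, -0.0320) x3=(1.7151, -0.3129) x4=(-1.5853, 1.7539)
step 8: x0=(-0.5469, 0.6148) x1=(-1.3421, -0.2355) x2=(0.3338, 0.0068) x3=(1.7031, -0.3324) x4=(-1.5396, 1.7733)
step 9: x0=(-0.5147, 0.6040) x1=(-1.2967, -0.2459) x2=(0.3158, 0.0462) x3=(1.6896, -0.3512) x4=(-1.4923, 1.7912)
step 10: x0=(-0.4822, 0.5931) x1=(-1.2501, -0.2559) x2=(0.2971, 0.0861) x3=(1.6744, -0.3695) x4=(-1.4436, 1.8077)
step 11: x0=(-0.4495, 0.5822) x1=(-1.2023, -0.2655) x2=(0.2778, 0.1264) x3=(1.6577, -0.3871) x4=(-1.3934, 1.8227)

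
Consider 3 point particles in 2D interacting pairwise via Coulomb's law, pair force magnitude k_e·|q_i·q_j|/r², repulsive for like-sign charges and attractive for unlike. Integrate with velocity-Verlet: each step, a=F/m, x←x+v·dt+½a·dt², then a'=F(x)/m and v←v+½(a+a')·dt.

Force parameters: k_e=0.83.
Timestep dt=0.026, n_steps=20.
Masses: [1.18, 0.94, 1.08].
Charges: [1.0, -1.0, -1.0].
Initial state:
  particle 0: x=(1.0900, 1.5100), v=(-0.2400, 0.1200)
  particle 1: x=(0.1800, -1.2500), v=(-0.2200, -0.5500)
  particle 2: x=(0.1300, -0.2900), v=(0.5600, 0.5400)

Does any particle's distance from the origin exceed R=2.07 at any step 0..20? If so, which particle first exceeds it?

no

step 0: x0=(1.0900, 1.5100) x1=(0.1800, -1.2500) x2=(0.1300, -0.2900)
step 1: x0=(1.0837, 1.5130) x1=(0.1743, -1.2646) x2=(0.1446, -0.2756)
step 2: x0=(1.0774, 1.5159) x1=(0.1687, -1.2797) x2=(0.1592, -0.2606)
step 3: x0=(1.0710, 1.5187) x1=(0.1630, -1.2954) x2=(0.1739, -0.2450)
step 4: x0=(1.0645, 1.5212) x1=(0.1574, -1.3115) x2=(0.1886, -0.2287)
step 5: x0=(1.0579, 1.5236) x1=(0.1518, -1.3280) x2=(0.2034, -0.2120)
step 6: x0=(1.0513, 1.5259) x1=(0.1462, -1.3450) x2=(0.2183, -0.1946)
step 7: x0=(1.0446, 1.5280) x1=(0.1406, -1.3624) x2=(0.2333, -0.1768)
step 8: x0=(1.0378, 1.5299) x1=(0.1350, -1.3801) x2=(0.2484, -0.1584)
step 9: x0=(1.0309, 1.5316) x1=(0.1293, -1.3981) x2=(0.2635, -0.1396)
step 10: x0=(1.0240, 1.5331) x1=(0.1237, -1.4165) x2=(0.2788, -0.1203)
step 11: x0=(1.0170, 1.5345) x1=(0.1180, -1.4352) x2=(0.2941, -0.1006)
step 12: x0=(1.0099, 1.5357) x1=(0.1123, -1.4541) x2=(0.3096, -0.0804)
step 13: x0=(1.0028, 1.5367) x1=(0.1065, -1.4732) x2=(0.3252, -0.0599)
step 14: x0=(0.9956, 1.5375) x1=(0.1007, -1.4926) x2=(0.3409, -0.0389)
step 15: x0=(0.9883, 1.5381) x1=(0.0949, -1.5123) x2=(0.3567, -0.0175)
step 16: x0=(0.9809, 1.5386) x1=(0.0891, -1.5321) x2=(0.3725, 0.0043)
step 17: x0=(0.9734, 1.5388) x1=(0.0833, -1.5521) x2=(0.3886, 0.0265)
step 18: x0=(0.9659, 1.5388) x1=(0.0774, -1.5722) x2=(0.4047, 0.0491)
step 19: x0=(0.9583, 1.5385) x1=(0.0715, -1.5925) x2=(0.4209, 0.0720)
step 20: x0=(0.9506, 1.5381) x1=(0.0655, -1.6130) x2=(0.4372, 0.0953)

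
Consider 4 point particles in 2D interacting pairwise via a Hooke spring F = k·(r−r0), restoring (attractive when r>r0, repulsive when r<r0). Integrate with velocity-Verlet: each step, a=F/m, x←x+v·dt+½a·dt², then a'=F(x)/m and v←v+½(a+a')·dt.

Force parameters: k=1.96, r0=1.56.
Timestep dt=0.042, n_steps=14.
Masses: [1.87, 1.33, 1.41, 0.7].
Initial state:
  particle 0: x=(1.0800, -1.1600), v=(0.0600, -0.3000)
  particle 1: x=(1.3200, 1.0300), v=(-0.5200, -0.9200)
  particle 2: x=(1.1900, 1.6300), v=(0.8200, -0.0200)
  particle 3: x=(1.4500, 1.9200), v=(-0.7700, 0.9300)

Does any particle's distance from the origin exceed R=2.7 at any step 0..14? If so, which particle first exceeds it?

no

step 0: x0=(1.0800, -1.1600) x1=(1.3200, 1.0300) x2=(1.1900, 1.6300) x3=(1.4500, 1.9200)
step 1: x0=(1.0828, -1.1695) x1=(1.2982, 0.9885) x2=(1.2232, 1.6277) x3=(1.4194, 1.9590)
step 2: x0=(1.0861, -1.1726) x1=(1.2763, 0.9415) x2=(1.2545, 1.6221) x3=(1.3912, 1.9981)
step 3: x0=(1.0900, -1.1694) x1=(1.2543, 0.8895) x2=(1.2845, 1.6130) x3=(1.3645, 2.0371)
step 4: x0=(1.0944, -1.1600) x1=(1.2319, 0.8330) x2=(1.3140, 1.6002) x3=(1.3383, 2.0753)
step 5: x0=(1.0992, -1.1444) x1=(1.2092, 0.7725) x2=(1.3432, 1.5837) x3=(1.3120, 2.1122)
step 6: x0=(1.1044, -1.1228) x1=(1.1861, 0.7086) x2=(1.3727, 1.5636) x3=(1.2848, 2.1468)
step 7: x0=(1.1101, -1.0955) x1=(1.1625, 0.6419) x2=(1.4026, 1.5400) x3=(1.2565, 2.1782)
step 8: x0=(1.1161, -1.0627) x1=(1.1385, 0.5732) x2=(1.4331, 1.5131) x3=(1.2268, 2.2057)
step 9: x0=(1.1225, -1.0246) x1=(1.1141, 0.5030) x2=(1.4643, 1.4830) x3=(1.1957, 2.2283)
step 10: x0=(1.1292, -0.9817) x1=(1.0892, 0.4321) x2=(1.4962, 1.4500) x3=(1.1630, 2.2453)
step 11: x0=(1.1362, -0.9344) x1=(1.0639, 0.3611) x2=(1.5289, 1.4143) x3=(1.1289, 2.2559)
step 12: x0=(1.1434, -0.8830) x1=(1.0381, 0.2906) x2=(1.5623, 1.3761) x3=(1.0933, 2.2597)
step 13: x0=(1.1510, -0.8281) x1=(1.0119, 0.2214) x2=(1.5964, 1.3358) x3=(1.0566, 2.2561)
step 14: x0=(1.1588, -0.7701) x1=(0.9852, 0.1541) x2=(1.6312, 1.2934) x3=(1.0188, 2.2447)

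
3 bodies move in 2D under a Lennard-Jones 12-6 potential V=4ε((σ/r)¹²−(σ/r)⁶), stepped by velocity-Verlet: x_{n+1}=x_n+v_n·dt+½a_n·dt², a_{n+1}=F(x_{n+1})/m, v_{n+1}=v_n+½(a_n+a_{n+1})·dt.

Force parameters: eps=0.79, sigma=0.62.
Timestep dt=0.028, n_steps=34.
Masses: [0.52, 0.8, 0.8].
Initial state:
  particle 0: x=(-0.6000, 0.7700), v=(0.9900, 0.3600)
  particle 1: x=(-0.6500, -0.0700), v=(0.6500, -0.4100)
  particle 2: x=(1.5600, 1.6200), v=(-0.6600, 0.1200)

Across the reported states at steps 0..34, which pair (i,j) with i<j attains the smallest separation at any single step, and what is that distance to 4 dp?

pair (0,1), distance 0.6385

step 0: x0=(-0.6000, 0.7700) x1=(-0.6500, -0.0700) x2=(1.5600, 1.6200)
step 1: x0=(-0.5724, 0.7782) x1=(-0.6317, -0.0803) x2=(1.5415, 1.6234)
step 2: x0=(-0.5450, 0.7831) x1=(-0.6133, -0.0884) x2=(1.5230, 1.6267)
step 3: x0=(-0.5179, 0.7849) x1=(-0.5947, -0.0945) x2=(1.5045, 1.6301)
step 4: x0=(-0.4910, 0.7838) x1=(-0.5760, -0.0987) x2=(1.4860, 1.6334)
step 5: x0=(-0.4643, 0.7798) x1=(-0.5570, -0.1010) x2=(1.4675, 1.6368)
step 6: x0=(-0.4380, 0.7729) x1=(-0.5379, -0.1014) x2=(1.4490, 1.6401)
step 7: x0=(-0.4120, 0.7631) x1=(-0.5186, -0.0999) x2=(1.4305, 1.6435)
step 8: x0=(-0.3864, 0.7500) x1=(-0.4990, -0.0964) x2=(1.4120, 1.6468)
step 9: x0=(-0.3612, 0.7336) x1=(-0.4791, -0.0906) x2=(1.3935, 1.6501)
step 10: x0=(-0.3366, 0.7133) x1=(-0.4588, -0.0823) x2=(1.3749, 1.6535)
step 11: x0=(-0.3126, 0.6888) x1=(-0.4381, -0.0713) x2=(1.3564, 1.6568)
step 12: x0=(-0.2893, 0.6597) x1=(-0.4169, -0.0573) x2=(1.3378, 1.6601)
step 13: x0=(-0.2667, 0.6272) x1=(-0.3954, -0.0410) x2=(1.3193, 1.6634)
step 14: x0=(-0.2433, 0.5980) x1=(-0.3742, -0.0269) x2=(1.3007, 1.6667)
step 15: x0=(-0.2148, 0.5938) x1=(-0.3564, -0.0290) x2=(1.2821, 1.6700)
step 16: x0=(-0.1806, 0.6141) x1=(-0.3423, -0.0471) x2=(1.2635, 1.6733)
step 17: x0=(-0.1456, 0.6378) x1=(-0.3287, -0.0673) x2=(1.2449, 1.6766)
step 18: x0=(-0.1115, 0.6581) x1=(-0.3145, -0.0853) x2=(1.2262, 1.6798)
step 19: x0=(-0.0786, 0.6739) x1=(-0.2995, -0.1004) x2=(1.2076, 1.6831)
step 20: x0=(-0.0468, 0.6856) x1=(-0.2837, -0.1128) x2=(1.1889, 1.6863)
step 21: x0=(-0.0160, 0.6937) x1=(-0.2672, -0.1228) x2=(1.1702, 1.6895)
step 22: x0=(0.0138, 0.6985) x1=(-0.2501, -0.1306) x2=(1.1514, 1.6926)
step 23: x0=(0.0427, 0.7003) x1=(-0.2323, -0.1365) x2=(1.1326, 1.6957)
step 24: x0=(0.0707, 0.6994) x1=(-0.2140, -0.1405) x2=(1.1137, 1.6988)
step 25: x0=(0.0979, 0.6958) x1=(-0.1950, -0.1428) x2=(1.0948, 1.7018)
step 26: x0=(0.1243, 0.6896) x1=(-0.1754, -0.1433) x2=(1.0758, 1.7047)
step 27: x0=(0.1498, 0.6808) x1=(-0.1552, -0.1420) x2=(1.0567, 1.7076)
step 28: x0=(0.1743, 0.6693) x1=(-0.1342, -0.1388) x2=(1.0376, 1.7104)
step 29: x0=(0.1978, 0.6548) x1=(-0.1125, -0.1336) x2=(1.0184, 1.7130)
step 30: x0=(0.2201, 0.6372) x1=(-0.0900, -0.1263) x2=(0.9991, 1.7156)
step 31: x0=(0.2410, 0.6160) x1=(-0.0665, -0.1166) x2=(0.9797, 1.7180)
step 32: x0=(0.2604, 0.5910) x1=(-0.0418, -0.1042) x2=(0.9602, 1.7204)
step 33: x0=(0.2780, 0.5619) x1=(-0.0160, -0.0891) x2=(0.9407, 1.7226)
step 34: x0=(0.2947, 0.5308) x1=(0.0105, -0.0725) x2=(0.9210, 1.7246)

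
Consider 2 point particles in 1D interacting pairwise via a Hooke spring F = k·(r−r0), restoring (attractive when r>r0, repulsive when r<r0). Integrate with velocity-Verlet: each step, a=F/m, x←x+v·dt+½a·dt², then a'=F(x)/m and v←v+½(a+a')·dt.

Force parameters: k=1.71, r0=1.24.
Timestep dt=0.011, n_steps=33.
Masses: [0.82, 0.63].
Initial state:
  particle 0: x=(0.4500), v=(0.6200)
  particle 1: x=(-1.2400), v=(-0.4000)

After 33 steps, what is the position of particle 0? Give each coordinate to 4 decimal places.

(0.6000)

step 0: x0=(0.4500) x1=(-1.2400)
step 1: x0=(0.4568) x1=(-1.2443)
step 2: x0=(0.4634) x1=(-1.2485)
step 3: x0=(0.4699) x1=(-1.2525)
step 4: x0=(0.4763) x1=(-1.2564)
step 5: x0=(0.4826) x1=(-1.2601)
step 6: x0=(0.4888) x1=(-1.2636)
step 7: x0=(0.4948) x1=(-1.2670)
step 8: x0=(0.5007) x1=(-1.2702)
step 9: x0=(0.5065) x1=(-1.2732)
step 10: x0=(0.5121) x1=(-1.2760)
step 11: x0=(0.5176) x1=(-1.2787)
step 12: x0=(0.5229) x1=(-1.2812)
step 13: x0=(0.5281) x1=(-1.2835)
step 14: x0=(0.5332) x1=(-1.2856)
step 15: x0=(0.5381) x1=(-1.2875)
step 16: x0=(0.5429) x1=(-1.2892)
step 17: x0=(0.5475) x1=(-1.2908)
step 18: x0=(0.5519) x1=(-1.2921)
step 19: x0=(0.5562) x1=(-1.2932)
step 20: x0=(0.5604) x1=(-1.2942)
step 21: x0=(0.5644) x1=(-1.2949)
step 22: x0=(0.5683) x1=(-1.2954)
step 23: x0=(0.5719) x1=(-1.2958)
step 24: x0=(0.5755) x1=(-1.2959)
step 25: x0=(0.5788) x1=(-1.2958)
step 26: x0=(0.5821) x1=(-1.2955)
step 27: x0=(0.5851) x1=(-1.2950)
step 28: x0=(0.5880) x1=(-1.2943)
step 29: x0=(0.5907) x1=(-1.2933)
step 30: x0=(0.5933) x1=(-1.2922)
step 31: x0=(0.5957) x1=(-1.2908)
step 32: x0=(0.5979) x1=(-1.2893)
step 33: x0=(0.6000) x1=(-1.2875)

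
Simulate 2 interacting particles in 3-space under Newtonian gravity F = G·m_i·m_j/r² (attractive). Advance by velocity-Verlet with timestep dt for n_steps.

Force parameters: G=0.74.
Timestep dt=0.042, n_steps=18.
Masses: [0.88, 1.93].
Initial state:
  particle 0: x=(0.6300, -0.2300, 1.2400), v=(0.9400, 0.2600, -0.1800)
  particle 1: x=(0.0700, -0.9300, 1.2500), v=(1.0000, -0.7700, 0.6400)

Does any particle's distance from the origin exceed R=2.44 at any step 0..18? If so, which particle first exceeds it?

no

step 0: x0=(0.6300, -0.2300, 1.2400) x1=(0.0700, -0.9300, 1.2500)
step 1: x0=(0.6685, -0.2203, 1.2325) x1=(0.1124, -0.9618, 1.2769)
step 2: x0=(0.7052, -0.2129, 1.2251) x1=(0.1557, -0.9925, 1.3037)
step 3: x0=(0.7404, -0.2078, 1.2179) x1=(0.1997, -1.0222, 1.3304)
step 4: x0=(0.7742, -0.2049, 1.2110) x1=(0.2443, -1.0509, 1.3570)
step 5: x0=(0.8066, -0.2040, 1.2045) x1=(0.2895, -1.0787, 1.3834)
step 6: x0=(0.8378, -0.2051, 1.1984) x1=(0.3352, -1.1055, 1.4096)
step 7: x0=(0.8680, -0.2082, 1.1927) x1=(0.3815, -1.1315, 1.4356)
step 8: x0=(0.8972, -0.2131, 1.1876) x1=(0.4282, -1.1566, 1.4614)
step 9: x0=(0.9254, -0.2199, 1.1829) x1=(0.4753, -1.1808, 1.4869)
step 10: x0=(0.9528, -0.2285, 1.1789) x1=(0.5228, -1.2043, 1.5122)
step 11: x0=(0.9795, -0.2389, 1.1754) x1=(0.5707, -1.2269, 1.5372)
step 12: x0=(1.0054, -0.2510, 1.1726) x1=(0.6188, -1.2488, 1.5619)
step 13: x0=(1.0307, -0.2647, 1.1705) x1=(0.6673, -1.2698, 1.5863)
step 14: x0=(1.0553, -0.2802, 1.1690) x1=(0.7161, -1.2902, 1.6104)
step 15: x0=(1.0794, -0.2973, 1.1683) x1=(0.7651, -1.3097, 1.6342)
step 16: x0=(1.1030, -0.3161, 1.1683) x1=(0.8144, -1.3285, 1.6576)
step 17: x0=(1.1261, -0.3365, 1.1691) x1=(0.8638, -1.3466, 1.6807)
step 18: x0=(1.1488, -0.3585, 1.1707) x1=(0.9135, -1.3639, 1.7034)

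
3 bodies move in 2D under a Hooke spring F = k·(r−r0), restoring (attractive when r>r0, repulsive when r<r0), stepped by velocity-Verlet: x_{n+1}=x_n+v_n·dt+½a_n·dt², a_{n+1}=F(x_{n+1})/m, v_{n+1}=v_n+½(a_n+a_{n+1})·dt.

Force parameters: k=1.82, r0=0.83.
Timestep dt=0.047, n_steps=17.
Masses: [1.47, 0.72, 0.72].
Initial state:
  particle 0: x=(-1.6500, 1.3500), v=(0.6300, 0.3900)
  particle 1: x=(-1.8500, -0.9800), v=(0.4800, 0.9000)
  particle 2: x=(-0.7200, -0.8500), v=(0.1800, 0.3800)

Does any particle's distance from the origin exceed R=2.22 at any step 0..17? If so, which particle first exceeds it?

step 0: x0=(-1.6500, 1.3500) x1=(-1.8500, -0.9800) x2=(-0.7200, -0.8500)
step 1: x0=(-1.6197, 1.3643) x1=(-1.8262, -0.9334) x2=(-0.7141, -0.8282)
step 2: x0=(-1.5882, 1.3707) x1=(-1.8001, -0.8784) x2=(-0.7131, -0.7987)
step 3: x0=(-1.5555, 1.3694) x1=(-1.7718, -0.8154) x2=(-0.7166, -0.7614)
step 4: x0=(-1.5218, 1.3606) x1=(-1.7415, -0.7448) x2=(-0.7245, -0.7166)
step 5: x0=(-1.4870, 1.3448) x1=(-1.7094, -0.6669) x2=(-0.7361, -0.6645)
step 6: x0=(-1.4513, 1.3224) x1=(-1.6757, -0.5825) x2=(-0.7511, -0.6056)
step 7: x0=(-1.4148, 1.2938) x1=(-1.6409, -0.4920) x2=(-0.7690, -0.5402)
step 8: x0=(-1.3776, 1.2598) x1=(-1.6051, -0.3961) x2=(-0.7892, -0.4690)
step 9: x0=(-1.3399, 1.2209) x1=(-1.5687, -0.2956) x2=(-0.8111, -0.3925)
step 10: x0=(-1.3017, 1.1778) x1=(-1.5321, -0.1912) x2=(-0.8342, -0.3115)
step 11: x0=(-1.2632, 1.1314) x1=(-1.4956, -0.0836) x2=(-0.8578, -0.2266)
step 12: x0=(-1.2245, 1.0823) x1=(-1.4597, 0.0265) x2=(-0.8814, -0.1389)
step 13: x0=(-1.1855, 1.0313) x1=(-1.4247, 0.1383) x2=(-0.9045, -0.0491)
step 14: x0=(-1.1464, 0.9794) x1=(-1.3910, 0.2512) x2=(-0.9264, 0.0417)
step 15: x0=(-1.1072, 0.9273) x1=(-1.3591, 0.3644) x2=(-0.9470, 0.1324)
step 16: x0=(-1.0678, 0.8757) x1=(-1.3294, 0.4775) x2=(-0.9657, 0.2221)
step 17: x0=(-1.0279, 0.8254) x1=(-1.3025, 0.5903) x2=(-0.9826, 0.3097)

no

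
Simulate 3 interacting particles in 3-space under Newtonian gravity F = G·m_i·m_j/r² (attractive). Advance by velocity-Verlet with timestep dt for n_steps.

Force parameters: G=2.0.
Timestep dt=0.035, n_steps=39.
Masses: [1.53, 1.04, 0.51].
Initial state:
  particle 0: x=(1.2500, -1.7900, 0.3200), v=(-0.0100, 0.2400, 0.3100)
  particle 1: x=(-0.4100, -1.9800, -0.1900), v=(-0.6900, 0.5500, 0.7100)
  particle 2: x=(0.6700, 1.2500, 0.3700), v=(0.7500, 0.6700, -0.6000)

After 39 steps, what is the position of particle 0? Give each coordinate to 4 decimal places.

step 0: x0=(1.2500, -1.7900, 0.3200) x1=(-0.4100, -1.9800, -0.1900) x2=(0.6700, 1.2500, 0.3700)
step 1: x0=(1.2492, -1.7816, 0.3307) x1=(-0.4336, -1.9606, -0.1650) x2=(0.6963, 1.2732, 0.3490)
step 2: x0=(1.2477, -1.7731, 0.3412) x1=(-0.4559, -1.9410, -0.1396) x2=(0.7225, 1.2957, 0.3279)
step 3: x0=(1.2453, -1.7646, 0.3515) x1=(-0.4771, -1.9213, -0.1138) x2=(0.7488, 1.3177, 0.3068)
step 4: x0=(1.2422, -1.7560, 0.3616) x1=(-0.4971, -1.9013, -0.0878) x2=(0.7750, 1.3392, 0.2857)
step 5: x0=(1.2383, -1.7474, 0.3715) x1=(-0.5160, -1.8811, -0.0615) x2=(0.8012, 1.3600, 0.2646)
step 6: x0=(1.2336, -1.7387, 0.3811) x1=(-0.5338, -1.8607, -0.0348) x2=(0.8274, 1.3803, 0.2435)
step 7: x0=(1.2281, -1.7299, 0.3906) x1=(-0.5504, -1.8402, -0.0079) x2=(0.8536, 1.4000, 0.2224)
step 8: x0=(1.2219, -1.7211, 0.4000) x1=(-0.5658, -1.8195, 0.0192) x2=(0.8797, 1.4192, 0.2013)
step 9: x0=(1.2149, -1.7121, 0.4091) x1=(-0.5802, -1.7987, 0.0466) x2=(0.9058, 1.4378, 0.1802)
step 10: x0=(1.2072, -1.7031, 0.4181) x1=(-0.5934, -1.7777, 0.0742) x2=(0.9318, 1.4559, 0.1591)
step 11: x0=(1.1988, -1.6940, 0.4270) x1=(-0.6054, -1.7566, 0.1020) x2=(0.9578, 1.4734, 0.1380)
step 12: x0=(1.1895, -1.6848, 0.4357) x1=(-0.6164, -1.7354, 0.1300) x2=(0.9837, 1.4903, 0.1170)
step 13: x0=(1.1795, -1.6755, 0.4443) x1=(-0.6262, -1.7140, 0.1582) x2=(1.0096, 1.5068, 0.0960)
step 14: x0=(1.1688, -1.6661, 0.4527) x1=(-0.6348, -1.6926, 0.1866) x2=(1.0354, 1.5227, 0.0751)
step 15: x0=(1.1573, -1.6565, 0.4610) x1=(-0.6423, -1.6710, 0.2151) x2=(1.0611, 1.5380, 0.0542)
step 16: x0=(1.1450, -1.6469, 0.4692) x1=(-0.6486, -1.6493, 0.2438) x2=(1.0867, 1.5529, 0.0334)
step 17: x0=(1.1320, -1.6371, 0.4773) x1=(-0.6537, -1.6276, 0.2726) x2=(1.1123, 1.5672, 0.0126)
step 18: x0=(1.1181, -1.6273, 0.4853) x1=(-0.6576, -1.6058, 0.3016) x2=(1.1377, 1.5809, -0.0081)
step 19: x0=(1.1035, -1.6173, 0.4931) x1=(-0.6603, -1.5839, 0.3306) x2=(1.1631, 1.5942, -0.0288)
step 20: x0=(1.0881, -1.6071, 0.5009) x1=(-0.6618, -1.5620, 0.3598) x2=(1.1884, 1.6070, -0.0494)
step 21: x0=(1.0718, -1.5968, 0.5086) x1=(-0.6620, -1.5400, 0.3890) x2=(1.2135, 1.6192, -0.0699)
step 22: x0=(1.0547, -1.5864, 0.5162) x1=(-0.6610, -1.5180, 0.4184) x2=(1.2386, 1.6310, -0.0903)
step 23: x0=(1.0368, -1.5759, 0.5237) x1=(-0.6586, -1.4959, 0.4477) x2=(1.2635, 1.6422, -0.1106)
step 24: x0=(1.0180, -1.5651, 0.5312) x1=(-0.6549, -1.4738, 0.4772) x2=(1.2884, 1.6530, -0.1308)
step 25: x0=(0.9982, -1.5543, 0.5387) x1=(-0.6498, -1.4518, 0.5066) x2=(1.3131, 1.6632, -0.1509)
step 26: x0=(0.9776, -1.5432, 0.5460) x1=(-0.6433, -1.4297, 0.5361) x2=(1.3376, 1.6730, -0.1709)
step 27: x0=(0.9560, -1.5320, 0.5534) x1=(-0.6353, -1.4077, 0.5656) x2=(1.3621, 1.6823, -0.1908)
step 28: x0=(0.9335, -1.5206, 0.5607) x1=(-0.6258, -1.3857, 0.5950) x2=(1.3864, 1.6911, -0.2106)
step 29: x0=(0.9099, -1.5090, 0.5681) x1=(-0.6147, -1.3638, 0.6244) x2=(1.4105, 1.6995, -0.2303)
step 30: x0=(0.8852, -1.4971, 0.5754) x1=(-0.6021, -1.3419, 0.6537) x2=(1.4345, 1.7074, -0.2499)
step 31: x0=(0.8595, -1.4851, 0.5828) x1=(-0.5876, -1.3202, 0.6828) x2=(1.4584, 1.7148, -0.2693)
step 32: x0=(0.8325, -1.4728, 0.5902) x1=(-0.5715, -1.2986, 0.7119) x2=(1.4821, 1.7218, -0.2886)
step 33: x0=(0.8044, -1.4603, 0.5977) x1=(-0.5534, -1.2771, 0.7408) x2=(1.5057, 1.7283, -0.3078)
step 34: x0=(0.7749, -1.4474, 0.6054) x1=(-0.5333, -1.2558, 0.7694) x2=(1.5290, 1.7343, -0.3268)
step 35: x0=(0.7441, -1.4343, 0.6131) x1=(-0.5111, -1.2348, 0.7977) x2=(1.5523, 1.7400, -0.3457)
step 36: x0=(0.7118, -1.4208, 0.6211) x1=(-0.4866, -1.2141, 0.8257) x2=(1.5753, 1.7451, -0.3645)
step 37: x0=(0.6778, -1.4070, 0.6293) x1=(-0.4597, -1.1937, 0.8533) x2=(1.5982, 1.7499, -0.3831)
step 38: x0=(0.6422, -1.3927, 0.6378) x1=(-0.4302, -1.1737, 0.8803) x2=(1.6208, 1.7542, -0.4016)
step 39: x0=(0.6046, -1.3779, 0.6468) x1=(-0.3977, -1.1542, 0.9067) x2=(1.6433, 1.7581, -0.4199)

(0.6046, -1.3779, 0.6468)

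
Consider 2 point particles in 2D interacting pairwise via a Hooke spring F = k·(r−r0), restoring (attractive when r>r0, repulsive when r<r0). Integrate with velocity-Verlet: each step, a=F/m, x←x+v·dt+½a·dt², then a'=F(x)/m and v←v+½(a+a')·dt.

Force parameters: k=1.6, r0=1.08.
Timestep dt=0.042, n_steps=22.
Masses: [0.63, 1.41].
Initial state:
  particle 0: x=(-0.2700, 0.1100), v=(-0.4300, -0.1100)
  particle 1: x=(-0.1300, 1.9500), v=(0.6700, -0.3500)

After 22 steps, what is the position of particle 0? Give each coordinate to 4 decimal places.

(-0.5133, 0.6285)

step 0: x0=(-0.2700, 0.1100) x1=(-0.1300, 1.9500)
step 1: x0=(-0.2879, 0.1071) x1=(-0.1019, 1.9345)
step 2: x0=(-0.3055, 0.1076) x1=(-0.0740, 1.9176)
step 3: x0=(-0.3227, 0.1113) x1=(-0.0463, 1.8991)
step 4: x0=(-0.3393, 0.1183) x1=(-0.0187, 1.8792)
step 5: x0=(-0.3554, 0.1285) x1=(0.0085, 1.8579)
step 6: x0=(-0.3709, 0.1416) x1=(0.0355, 1.8353)
step 7: x0=(-0.3857, 0.1576) x1=(0.0622, 1.8114)
step 8: x0=(-0.3997, 0.1764) x1=(0.0885, 1.7862)
step 9: x0=(-0.4129, 0.1977) x1=(0.1145, 1.7599)
step 10: x0=(-0.4254, 0.2215) x1=(0.1401, 1.7325)
step 11: x0=(-0.4370, 0.2475) x1=(0.1654, 1.7042)
step 12: x0=(-0.4477, 0.2755) x1=(0.1902, 1.6749)
step 13: x0=(-0.4576, 0.3055) x1=(0.2147, 1.6447)
step 14: x0=(-0.4666, 0.3371) x1=(0.2388, 1.6139)
step 15: x0=(-0.4749, 0.3701) x1=(0.2626, 1.5823)
step 16: x0=(-0.4823, 0.4045) x1=(0.2860, 1.5502)
step 17: x0=(-0.4890, 0.4400) x1=(0.3091, 1.5176)
step 18: x0=(-0.4950, 0.4764) x1=(0.3318, 1.4845)
step 19: x0=(-0.5004, 0.5136) x1=(0.3543, 1.4511)
step 20: x0=(-0.5052, 0.5515) x1=(0.3765, 1.4175)
step 21: x0=(-0.5094, 0.5898) x1=(0.3985, 1.3836)
step 22: x0=(-0.5133, 0.6285) x1=(0.4203, 1.3495)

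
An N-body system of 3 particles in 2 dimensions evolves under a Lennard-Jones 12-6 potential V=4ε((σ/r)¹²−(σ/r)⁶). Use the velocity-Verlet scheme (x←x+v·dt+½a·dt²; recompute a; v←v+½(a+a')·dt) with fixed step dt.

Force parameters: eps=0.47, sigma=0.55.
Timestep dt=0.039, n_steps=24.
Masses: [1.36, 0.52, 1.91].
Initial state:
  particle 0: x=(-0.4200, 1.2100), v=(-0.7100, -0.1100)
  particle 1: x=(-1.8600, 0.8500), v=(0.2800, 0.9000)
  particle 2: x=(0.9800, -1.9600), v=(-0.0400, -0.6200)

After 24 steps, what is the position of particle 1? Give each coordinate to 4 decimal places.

step 0: x0=(-0.4200, 1.2100) x1=(-1.8600, 0.8500) x2=(0.9800, -1.9600)
step 1: x0=(-0.4477, 1.2057) x1=(-1.8491, 0.8851) x2=(0.9784, -1.9842)
step 2: x0=(-0.4754, 1.2014) x1=(-1.8380, 0.9202) x2=(0.9769, -2.0084)
step 3: x0=(-0.5032, 1.1971) x1=(-1.8269, 0.9554) x2=(0.9753, -2.0325)
step 4: x0=(-0.5310, 1.1928) x1=(-1.8157, 0.9905) x2=(0.9738, -2.0567)
step 5: x0=(-0.5588, 1.1885) x1=(-1.8044, 1.0257) x2=(0.9722, -2.0809)
step 6: x0=(-0.5868, 1.1841) x1=(-1.7928, 1.0609) x2=(0.9706, -2.1051)
step 7: x0=(-0.6148, 1.1798) x1=(-1.7810, 1.0962) x2=(0.9691, -2.1293)
step 8: x0=(-0.6429, 1.1754) x1=(-1.7690, 1.1314) x2=(0.9675, -2.1534)
step 9: x0=(-0.6712, 1.1711) x1=(-1.7565, 1.1667) x2=(0.9660, -2.1776)
step 10: x0=(-0.6997, 1.1667) x1=(-1.7436, 1.2019) x2=(0.9644, -2.2018)
step 11: x0=(-0.7284, 1.1624) x1=(-1.7300, 1.2372) x2=(0.9628, -2.2260)
step 12: x0=(-0.7574, 1.1581) x1=(-1.7155, 1.2724) x2=(0.9613, -2.2502)
step 13: x0=(-0.7869, 1.1538) x1=(-1.7000, 1.3074) x2=(0.9597, -2.2743)
step 14: x0=(-0.8168, 1.1496) x1=(-1.6831, 1.3422) x2=(0.9582, -2.2985)
step 15: x0=(-0.8475, 1.1456) x1=(-1.6643, 1.3767) x2=(0.9566, -2.3227)
step 16: x0=(-0.8791, 1.1418) x1=(-1.6432, 1.4104) x2=(0.9550, -2.3469)
step 17: x0=(-0.9119, 1.1384) x1=(-1.6191, 1.4431) x2=(0.9535, -2.3711)
step 18: x0=(-0.9461, 1.1357) x1=(-1.5911, 1.4741) x2=(0.9519, -2.3952)
step 19: x0=(-0.9821, 1.1339) x1=(-1.5585, 1.5027) x2=(0.9504, -2.4194)
step 20: x0=(-1.0200, 1.1334) x1=(-1.5208, 1.5280) x2=(0.9488, -2.4436)
step 21: x0=(-1.0590, 1.1337) x1=(-1.4802, 1.5511) x2=(0.9472, -2.4678)
step 22: x0=(-1.0955, 1.1314) x1=(-1.4464, 1.5809) x2=(0.9457, -2.4920)
step 23: x0=(-1.1252, 1.1206) x1=(-1.4301, 1.6331) x2=(0.9441, -2.5161)
step 24: x0=(-1.1534, 1.1072) x1=(-1.4178, 1.6921) x2=(0.9426, -2.5403)

(-1.4178, 1.6921)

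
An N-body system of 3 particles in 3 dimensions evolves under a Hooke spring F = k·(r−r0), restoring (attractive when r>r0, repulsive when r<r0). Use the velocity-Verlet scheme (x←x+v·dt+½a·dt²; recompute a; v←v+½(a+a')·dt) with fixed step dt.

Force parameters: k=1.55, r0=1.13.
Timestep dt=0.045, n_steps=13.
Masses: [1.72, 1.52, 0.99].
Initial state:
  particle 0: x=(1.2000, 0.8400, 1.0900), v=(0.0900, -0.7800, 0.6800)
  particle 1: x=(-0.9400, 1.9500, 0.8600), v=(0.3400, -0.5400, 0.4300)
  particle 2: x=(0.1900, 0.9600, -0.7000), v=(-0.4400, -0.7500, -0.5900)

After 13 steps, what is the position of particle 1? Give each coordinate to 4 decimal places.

step 0: x0=(1.2000, 0.8400, 1.0900) x1=(-0.9400, 1.9500, 0.8600) x2=(0.1900, 0.9600, -0.7000)
step 1: x0=(1.2026, 0.8055, 1.1198) x1=(-0.9230, 1.9246, 0.8787) x2=(0.1701, 0.9269, -0.7241)
step 2: x0=(1.2022, 0.7722, 1.1477) x1=(-0.9025, 1.8970, 0.8961) x2=(0.1500, 0.8952, -0.7430)
step 3: x0=(1.1989, 0.7400, 1.1738) x1=(-0.8787, 1.8671, 0.9121) x2=(0.1299, 0.8648, -0.7565)
step 4: x0=(1.1927, 0.7091, 1.1978) x1=(-0.8516, 1.8350, 0.9267) x2=(0.1099, 0.8357, -0.7645)
step 5: x0=(1.1835, 0.6793, 1.2199) x1=(-0.8214, 1.8008, 0.9399) x2=(0.0901, 0.8080, -0.7668)
step 6: x0=(1.1715, 0.6508, 1.2398) x1=(-0.7882, 1.7643, 0.9518) x2=(0.0707, 0.7816, -0.7633)
step 7: x0=(1.1567, 0.6233, 1.2577) x1=(-0.7520, 1.7257, 0.9622) x2=(0.0518, 0.7565, -0.7540)
step 8: x0=(1.1391, 0.5970, 1.2734) x1=(-0.7132, 1.6851, 0.9713) x2=(0.0335, 0.7326, -0.7390)
step 9: x0=(1.1188, 0.5717, 1.2870) x1=(-0.6718, 1.6425, 0.9791) x2=(0.0158, 0.7099, -0.7182)
step 10: x0=(1.0961, 0.5475, 1.2985) x1=(-0.6281, 1.5980, 0.9855) x2=(-0.0011, 0.6882, -0.6917)
step 11: x0=(1.0709, 0.5243, 1.3078) x1=(-0.5822, 1.5517, 0.9908) x2=(-0.0170, 0.6677, -0.6597)
step 12: x0=(1.0434, 0.5020, 1.3152) x1=(-0.5343, 1.5037, 0.9949) x2=(-0.0321, 0.6480, -0.6225)
step 13: x0=(1.0138, 0.4805, 1.3206) x1=(-0.4847, 1.4542, 0.9979) x2=(-0.0460, 0.6293, -0.5801)

(-0.4847, 1.4542, 0.9979)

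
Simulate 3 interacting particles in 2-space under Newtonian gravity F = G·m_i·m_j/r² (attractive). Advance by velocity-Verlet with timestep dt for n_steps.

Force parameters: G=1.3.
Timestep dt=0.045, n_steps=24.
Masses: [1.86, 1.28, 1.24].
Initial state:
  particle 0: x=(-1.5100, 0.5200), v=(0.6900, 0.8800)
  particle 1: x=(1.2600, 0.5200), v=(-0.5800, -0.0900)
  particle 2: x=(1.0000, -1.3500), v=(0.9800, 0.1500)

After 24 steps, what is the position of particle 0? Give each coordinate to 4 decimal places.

step 0: x0=(-1.5100, 0.5200) x1=(1.2600, 0.5200) x2=(1.0000, -1.3500)
step 1: x0=(-1.4786, 0.5595) x1=(1.2335, 0.5155) x2=(1.0440, -1.3426)
step 2: x0=(-1.4465, 0.5988) x1=(1.2063, 0.5101) x2=(1.0876, -1.3340)
step 3: x0=(-1.4136, 0.6379) x1=(1.1783, 0.5037) x2=(1.1310, -1.3241)
step 4: x0=(-1.3800, 0.6767) x1=(1.1495, 0.4964) x2=(1.1740, -1.3129)
step 5: x0=(-1.3456, 0.7154) x1=(1.1200, 0.4882) x2=(1.2166, -1.3004)
step 6: x0=(-1.3105, 0.7538) x1=(1.0898, 0.4790) x2=(1.2588, -1.2865)
step 7: x0=(-1.2745, 0.7919) x1=(1.0588, 0.4689) x2=(1.3006, -1.2714)
step 8: x0=(-1.2377, 0.8298) x1=(1.0271, 0.4579) x2=(1.3418, -1.2548)
step 9: x0=(-1.2000, 0.8674) x1=(0.9947, 0.4459) x2=(1.3825, -1.2369)
step 10: x0=(-1.1615, 0.9047) x1=(0.9616, 0.4331) x2=(1.4226, -1.2175)
step 11: x0=(-1.1220, 0.9416) x1=(0.9277, 0.4194) x2=(1.4620, -1.1969)
step 12: x0=(-1.0815, 0.9781) x1=(0.8932, 0.4049) x2=(1.5008, -1.1748)
step 13: x0=(-1.0401, 1.0143) x1=(0.8579, 0.3897) x2=(1.5388, -1.1513)
step 14: x0=(-0.9977, 1.0500) x1=(0.8219, 0.3738) x2=(1.5760, -1.1265)
step 15: x0=(-0.9542, 1.0852) x1=(0.7853, 0.3573) x2=(1.6123, -1.1003)
step 16: x0=(-0.9096, 1.1199) x1=(0.7479, 0.3404) x2=(1.6477, -1.0729)
step 17: x0=(-0.8638, 1.1539) x1=(0.7099, 0.3231) x2=(1.6821, -1.0441)
step 18: x0=(-0.8170, 1.1872) x1=(0.6711, 0.3056) x2=(1.7155, -1.0141)
step 19: x0=(-0.7689, 1.2198) x1=(0.6317, 0.2880) x2=(1.7479, -0.9828)
step 20: x0=(-0.7196, 1.2516) x1=(0.5916, 0.2705) x2=(1.7791, -0.9504)
step 21: x0=(-0.6691, 1.2824) x1=(0.5507, 0.2532) x2=(1.8092, -0.9168)
step 22: x0=(-0.6174, 1.3121) x1=(0.5093, 0.2365) x2=(1.8381, -0.8822)
step 23: x0=(-0.5644, 1.3407) x1=(0.4672, 0.2205) x2=(1.8658, -0.8465)
step 24: x0=(-0.5102, 1.3680) x1=(0.4245, 0.2054) x2=(1.8924, -0.8099)

(-0.5102, 1.3680)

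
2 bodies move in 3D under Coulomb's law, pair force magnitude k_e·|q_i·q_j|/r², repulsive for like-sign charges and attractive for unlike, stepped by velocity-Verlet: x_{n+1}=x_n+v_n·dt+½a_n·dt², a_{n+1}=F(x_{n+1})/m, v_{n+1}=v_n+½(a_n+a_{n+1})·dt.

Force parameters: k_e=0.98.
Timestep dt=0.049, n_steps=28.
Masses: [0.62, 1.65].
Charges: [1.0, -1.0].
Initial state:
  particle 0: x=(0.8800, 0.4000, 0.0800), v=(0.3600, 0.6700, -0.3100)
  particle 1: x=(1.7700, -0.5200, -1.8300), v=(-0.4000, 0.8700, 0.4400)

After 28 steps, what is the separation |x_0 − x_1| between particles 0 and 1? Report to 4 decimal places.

step 0: x0=(0.8800, 0.4000, 0.0800) x1=(1.7700, -0.5200, -1.8300)
step 1: x0=(0.8978, 0.4327, 0.0645) x1=(1.7503, -0.4773, -1.8083)
step 2: x0=(0.9158, 0.4651, 0.0484) x1=(1.7306, -0.4345, -1.7864)
step 3: x0=(0.9342, 0.4971, 0.0316) x1=(1.7107, -0.3916, -1.7643)
step 4: x0=(0.9528, 0.5289, 0.0142) x1=(1.6907, -0.3486, -1.7419)
step 5: x0=(0.9718, 0.5602, -0.0040) x1=(1.6706, -0.3054, -1.7192)
step 6: x0=(0.9911, 0.5912, -0.0229) x1=(1.6504, -0.2620, -1.6962)
step 7: x0=(1.0106, 0.6218, -0.0427) x1=(1.6301, -0.2186, -1.6729)
step 8: x0=(1.0306, 0.6519, -0.0633) x1=(1.6097, -0.1749, -1.6493)
step 9: x0=(1.0508, 0.6815, -0.0848) x1=(1.5891, -0.1311, -1.6254)
step 10: x0=(1.0714, 0.7107, -0.1072) x1=(1.5684, -0.0871, -1.6011)
step 11: x0=(1.0923, 0.7393, -0.1307) x1=(1.5475, -0.0429, -1.5764)
step 12: x0=(1.1135, 0.7673, -0.1553) x1=(1.5266, 0.0016, -1.5513)
step 13: x0=(1.1352, 0.7946, -0.1811) x1=(1.5055, 0.0463, -1.5258)
step 14: x0=(1.1571, 0.8213, -0.2082) x1=(1.4843, 0.0912, -1.4998)
step 15: x0=(1.1795, 0.8471, -0.2367) x1=(1.4629, 0.1365, -1.4732)
step 16: x0=(1.2021, 0.8721, -0.2667) x1=(1.4414, 0.1821, -1.4461)
step 17: x0=(1.2251, 0.8960, -0.2984) x1=(1.4198, 0.2280, -1.4183)
step 18: x0=(1.2485, 0.9189, -0.3319) x1=(1.3980, 0.2744, -1.3899)
step 19: x0=(1.2721, 0.9405, -0.3675) x1=(1.3762, 0.3213, -1.3607)
step 20: x0=(1.2960, 0.9607, -0.4054) x1=(1.3543, 0.3686, -1.3305)
step 21: x0=(1.3200, 0.9792, -0.4460) x1=(1.3323, 0.4167, -1.2995)
step 22: x0=(1.3441, 0.9956, -0.4896) x1=(1.3102, 0.4654, -1.2672)
step 23: x0=(1.3680, 1.0097, -0.5367) x1=(1.2883, 0.5151, -1.2337)
step 24: x0=(1.3915, 1.0208, -0.5880) x1=(1.2665, 0.5659, -1.1985)
step 25: x0=(1.4139, 1.0282, -0.6444) x1=(1.2451, 0.6181, -1.1615)
step 26: x0=(1.4343, 1.0306, -0.7070) x1=(1.2245, 0.6722, -1.1221)
step 27: x0=(1.4508, 1.0263, -0.7773) x1=(1.2053, 0.7288, -1.0798)
step 28: x0=(1.4593, 1.0124, -0.8574) x1=(1.1891, 0.7889, -1.0339)

0.3925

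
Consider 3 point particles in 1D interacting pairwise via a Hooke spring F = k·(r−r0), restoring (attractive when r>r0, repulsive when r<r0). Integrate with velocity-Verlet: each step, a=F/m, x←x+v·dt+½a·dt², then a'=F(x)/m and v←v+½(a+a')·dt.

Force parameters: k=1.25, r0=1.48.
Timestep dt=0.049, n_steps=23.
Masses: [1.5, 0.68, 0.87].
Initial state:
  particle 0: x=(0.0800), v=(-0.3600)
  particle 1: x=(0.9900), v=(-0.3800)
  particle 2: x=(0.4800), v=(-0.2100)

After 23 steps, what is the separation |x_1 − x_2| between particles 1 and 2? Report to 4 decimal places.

1.3866

step 0: x0=(0.0800) x1=(0.9900) x2=(0.4800)
step 1: x0=(0.0607) x1=(0.9748) x2=(0.4699)
step 2: x0=(0.0381) x1=(0.9664) x2=(0.4601)
step 3: x0=(0.0124) x1=(0.9647) x2=(0.4507)
step 4: x0=(-0.0166) x1=(0.9696) x2=(0.4414)
step 5: x0=(-0.0485) x1=(0.9809) x2=(0.4325)
step 6: x0=(-0.0834) x1=(0.9983) x2=(0.4237)
step 7: x0=(-0.1210) x1=(1.0214) x2=(0.4152)
step 8: x0=(-0.1612) x1=(1.0499) x2=(0.4069)
step 9: x0=(-0.2037) x1=(1.0833) x2=(0.3989)
step 10: x0=(-0.2484) x1=(1.1210) x2=(0.3912)
step 11: x0=(-0.2949) x1=(1.1625) x2=(0.3838)
step 12: x0=(-0.3432) x1=(1.2072) x2=(0.3767)
step 13: x0=(-0.3928) x1=(1.2545) x2=(0.3700)
step 14: x0=(-0.4435) x1=(1.3037) x2=(0.3637)
step 15: x0=(-0.4950) x1=(1.3541) x2=(0.3579)
step 16: x0=(-0.5470) x1=(1.4050) x2=(0.3526)
step 17: x0=(-0.5993) x1=(1.4557) x2=(0.3478)
step 18: x0=(-0.6514) x1=(1.5054) x2=(0.3436)
step 19: x0=(-0.7032) x1=(1.5537) x2=(0.3399)
step 20: x0=(-0.7543) x1=(1.5996) x2=(0.3368)
step 21: x0=(-0.8044) x1=(1.6427) x2=(0.3344)
step 22: x0=(-0.8533) x1=(1.6822) x2=(0.3325)
step 23: x0=(-0.9007) x1=(1.7177) x2=(0.3311)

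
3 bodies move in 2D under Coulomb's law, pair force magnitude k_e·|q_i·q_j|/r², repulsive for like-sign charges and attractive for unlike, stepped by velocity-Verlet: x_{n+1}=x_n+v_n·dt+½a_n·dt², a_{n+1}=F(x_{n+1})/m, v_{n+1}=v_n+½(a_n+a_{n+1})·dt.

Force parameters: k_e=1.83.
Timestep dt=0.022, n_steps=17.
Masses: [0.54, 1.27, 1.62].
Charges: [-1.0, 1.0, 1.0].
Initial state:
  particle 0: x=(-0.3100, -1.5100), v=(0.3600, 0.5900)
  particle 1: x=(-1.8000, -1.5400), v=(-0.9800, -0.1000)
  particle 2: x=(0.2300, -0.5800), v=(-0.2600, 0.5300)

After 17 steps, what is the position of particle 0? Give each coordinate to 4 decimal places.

(-0.1508, -1.0775)

step 0: x0=(-0.3100, -1.5100) x1=(-1.8000, -1.5400) x2=(0.2300, -0.5800)
step 1: x0=(-0.3021, -1.4964) x1=(-1.8215, -1.5422) x2=(0.2242, -0.5685)
step 2: x0=(-0.2942, -1.4816) x1=(-1.8428, -1.5445) x2=(0.2183, -0.5574)
step 3: x0=(-0.2862, -1.4655) x1=(-1.8639, -1.5468) x2=(0.2122, -0.5467)
step 4: x0=(-0.2782, -1.4482) x1=(-1.8848, -1.5492) x2=(0.2060, -0.5364)
step 5: x0=(-0.2702, -1.4295) x1=(-1.9056, -1.5516) x2=(0.1996, -0.5264)
step 6: x0=(-0.2620, -1.4094) x1=(-1.9263, -1.5540) x2=(0.1931, -0.5169)
step 7: x0=(-0.2536, -1.3880) x1=(-1.9468, -1.5565) x2=(0.1864, -0.5079)
step 8: x0=(-0.2450, -1.3651) x1=(-1.9672, -1.5590) x2=(0.1796, -0.4993)
step 9: x0=(-0.2362, -1.3407) x1=(-1.9875, -1.5615) x2=(0.1725, -0.4912)
step 10: x0=(-0.2272, -1.3146) x1=(-2.0076, -1.5641) x2=(0.1653, -0.4836)
step 11: x0=(-0.2178, -1.2869) x1=(-2.0277, -1.5667) x2=(0.1579, -0.4766)
step 12: x0=(-0.2080, -1.2574) x1=(-2.0476, -1.5693) x2=(0.1503, -0.4701)
step 13: x0=(-0.1977, -1.2260) x1=(-2.0675, -1.5719) x2=(0.1425, -0.4642)
step 14: x0=(-0.1870, -1.1925) x1=(-2.0873, -1.5745) x2=(0.1345, -0.4591)
step 15: x0=(-0.1757, -1.1568) x1=(-2.1069, -1.5772) x2=(0.1261, -0.4547)
step 16: x0=(-0.1636, -1.1186) x1=(-2.1266, -1.5798) x2=(0.1175, -0.4511)
step 17: x0=(-0.1508, -1.0775) x1=(-2.1461, -1.5825) x2=(0.1086, -0.4484)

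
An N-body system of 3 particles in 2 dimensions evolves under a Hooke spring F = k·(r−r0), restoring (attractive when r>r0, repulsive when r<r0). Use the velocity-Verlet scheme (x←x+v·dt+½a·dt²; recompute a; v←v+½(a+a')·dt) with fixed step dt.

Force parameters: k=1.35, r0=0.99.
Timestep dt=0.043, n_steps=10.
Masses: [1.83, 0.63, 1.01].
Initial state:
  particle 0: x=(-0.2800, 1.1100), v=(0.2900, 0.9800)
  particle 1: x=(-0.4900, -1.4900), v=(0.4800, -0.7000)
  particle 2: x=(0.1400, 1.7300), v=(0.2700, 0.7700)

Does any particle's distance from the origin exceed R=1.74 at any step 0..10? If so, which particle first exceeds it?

yes, particle 2

step 0: x0=(-0.2800, 1.1100) x1=(-0.4900, -1.4900) x2=(0.1400, 1.7300)
step 1: x0=(-0.2677, 1.1509) x1=(-0.4682, -1.5124) x2=(0.1512, 1.7606)
step 2: x0=(-0.2558, 1.1892) x1=(-0.4442, -1.5191) x2=(0.1617, 1.7860)
step 3: x0=(-0.2442, 1.2249) x1=(-0.4181, -1.5098) x2=(0.1716, 1.8062)
step 4: x0=(-0.2330, 1.2579) x1=(-0.3898, -1.4842) x2=(0.1808, 1.8211)
step 5: x0=(-0.2222, 1.2882) x1=(-0.3596, -1.4425) x2=(0.1894, 1.8309)
step 6: x0=(-0.2118, 1.3158) x1=(-0.3275, -1.3847) x2=(0.1975, 1.8355)
step 7: x0=(-0.2017, 1.3407) x1=(-0.2936, -1.3113) x2=(0.2052, 1.8353)
step 8: x0=(-0.1921, 1.3630) x1=(-0.2582, -1.2228) x2=(0.2127, 1.8304)
step 9: x0=(-0.1828, 1.3827) x1=(-0.2213, -1.1196) x2=(0.2199, 1.8211)
step 10: x0=(-0.1739, 1.3999) x1=(-0.1832, -1.0027) x2=(0.2271, 1.8076)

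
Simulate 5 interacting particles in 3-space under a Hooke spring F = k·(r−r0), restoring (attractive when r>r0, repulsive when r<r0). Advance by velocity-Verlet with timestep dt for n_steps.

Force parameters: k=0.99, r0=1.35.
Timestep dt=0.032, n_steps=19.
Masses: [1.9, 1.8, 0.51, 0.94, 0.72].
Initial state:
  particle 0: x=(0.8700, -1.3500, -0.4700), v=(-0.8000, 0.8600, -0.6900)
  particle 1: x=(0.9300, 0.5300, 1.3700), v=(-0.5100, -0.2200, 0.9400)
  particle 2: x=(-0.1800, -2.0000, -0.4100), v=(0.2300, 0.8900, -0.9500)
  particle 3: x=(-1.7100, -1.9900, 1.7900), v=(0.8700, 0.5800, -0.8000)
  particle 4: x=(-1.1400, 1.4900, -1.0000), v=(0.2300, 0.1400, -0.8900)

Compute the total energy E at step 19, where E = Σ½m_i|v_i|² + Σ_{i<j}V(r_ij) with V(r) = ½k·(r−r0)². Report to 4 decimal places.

24.6252

step 0: x0=(0.8700, -1.3500, -0.4700) x1=(0.9300, 0.5300, 1.3700) x2=(-0.1800, -2.0000, -0.4100) x3=(-1.7100, -1.9900, 1.7900) x4=(-1.1400, 1.4900, -1.0000)
step 1: x0=(0.8437, -1.3219, -0.4916) x1=(0.9127, 0.5220, 1.3992) x2=(-0.1734, -1.9679, -0.4386) x3=(-1.6798, -1.9691, 1.7619) x4=(-1.1308, 1.4896, -1.0256)
step 2: x0=(0.8160, -1.2925, -0.5121) x1=(0.8934, 0.5121, 1.4266) x2=(-0.1685, -1.9287, -0.4637) x3=(-1.6449, -1.9434, 1.7287) x4=(-1.1178, 1.4795, -1.0455)
step 3: x0=(0.7870, -1.2619, -0.5315) x1=(0.8721, 0.5004, 1.4521) x2=(-0.1653, -1.8827, -0.4851) x3=(-1.6056, -1.9131, 1.6907) x4=(-1.1012, 1.4598, -1.0596)
step 4: x0=(0.7567, -1.2301, -0.5499) x1=(0.8490, 0.4869, 1.4757) x2=(-0.1637, -1.8300, -0.5029) x3=(-1.5620, -1.8783, 1.6479) x4=(-1.0810, 1.4309, -1.0680)
step 5: x0=(0.7253, -1.1972, -0.5673) x1=(0.8241, 0.4716, 1.4973) x2=(-0.1638, -1.7711, -0.5170) x3=(-1.5143, -1.8390, 1.6005) x4=(-1.0574, 1.3931, -1.0708)
step 6: x0=(0.6928, -1.1632, -0.5836) x1=(0.7974, 0.4547, 1.5168) x2=(-0.1656, -1.7063, -0.5275) x3=(-1.4628, -1.7955, 1.5487) x4=(-1.0305, 1.3466, -1.0680)
step 7: x0=(0.6593, -1.1280, -0.5989) x1=(0.7691, 0.4363, 1.5343) x2=(-0.1690, -1.6359, -0.5344) x3=(-1.4075, -1.7479, 1.4927) x4=(-1.0004, 1.2919, -1.0597)
step 8: x0=(0.6249, -1.0919, -0.6131) x1=(0.7391, 0.4164, 1.5496) x2=(-0.1740, -1.5604, -0.5379) x3=(-1.3489, -1.6963, 1.4326) x4=(-0.9672, 1.2295, -1.0461)
step 9: x0=(0.5897, -1.0547, -0.6264) x1=(0.7076, 0.3950, 1.5628) x2=(-0.1805, -1.4803, -0.5379) x3=(-1.2870, -1.6411, 1.3689) x4=(-0.9312, 1.1599, -1.0274)
step 10: x0=(0.5539, -1.0167, -0.6386) x1=(0.6747, 0.3723, 1.5739) x2=(-0.1885, -1.3960, -0.5345) x3=(-1.2223, -1.5824, 1.3017) x4=(-0.8927, 1.0836, -1.0039)
step 11: x0=(0.5175, -0.9777, -0.6499) x1=(0.6405, 0.3484, 1.5828) x2=(-0.1979, -1.3080, -0.5280) x3=(-1.1550, -1.5204, 1.2313) x4=(-0.8517, 1.0015, -0.9758)
step 12: x0=(0.4806, -0.9380, -0.6603) x1=(0.6050, 0.3233, 1.5896) x2=(-0.2086, -1.2169, -0.5183) x3=(-1.0854, -1.4556, 1.1582) x4=(-0.8085, 0.9139, -0.9433)
step 13: x0=(0.4434, -0.8975, -0.6698) x1=(0.5684, 0.2972, 1.5944) x2=(-0.2205, -1.1231, -0.5057) x3=(-1.0137, -1.3880, 1.0825) x4=(-0.7634, 0.8218, -0.9067)
step 14: x0=(0.4060, -0.8565, -0.6784) x1=(0.5308, 0.2701, 1.5970) x2=(-0.2336, -1.0271, -0.4902) x3=(-0.9402, -1.3180, 1.0046) x4=(-0.7166, 0.7257, -0.8665)
step 15: x0=(0.3684, -0.8149, -0.6863) x1=(0.4922, 0.2421, 1.5977) x2=(-0.2478, -0.9294, -0.4720) x3=(-0.8653, -1.2460, 0.9250) x4=(-0.6684, 0.6265, -0.8228)
step 16: x0=(0.3309, -0.7728, -0.6934) x1=(0.4529, 0.2134, 1.5964) x2=(-0.2628, -0.8303, -0.4512) x3=(-0.7892, -1.1722, 0.8439) x4=(-0.6190, 0.5248, -0.7762)
step 17: x0=(0.2935, -0.7305, -0.6998) x1=(0.4127, 0.1839, 1.5932) x2=(-0.2787, -0.7304, -0.4280) x3=(-0.7122, -1.0970, 0.7617) x4=(-0.5688, 0.4215, -0.7269)
step 18: x0=(0.2563, -0.6879, -0.7057) x1=(0.3720, 0.1539, 1.5882) x2=(-0.2951, -0.6299, -0.4025) x3=(-0.6344, -1.0208, 0.6789) x4=(-0.5179, 0.3174, -0.6753)
step 19: x0=(0.2194, -0.6452, -0.7111) x1=(0.3307, 0.1234, 1.5815) x2=(-0.3121, -0.5292, -0.3748) x3=(-0.5563, -0.9437, 0.5957) x4=(-0.4667, 0.2131, -0.6219)
step 0 velocities: v0=(-0.8000, 0.8600, -0.6900) v1=(-0.5100, -0.2200, 0.9400) v2=(0.2300, 0.8900, -0.9500) v3=(0.8700, 0.5800, -0.8000) v4=(0.2300, 0.1400, -0.8900)
step 0: KE=4.4073, PE=20.2403, E=24.6477
step 19 velocities: v0=(-1.1475, 1.3332, -0.1608) v1=(-1.2978, -0.9608, -0.2350) v2=(-0.5353, 3.1460, 0.8971) v3=(2.4462, 2.4140, -2.5989) v4=(1.6006, -3.2492, 1.6913)
step 19: KE=22.6410, PE=1.9843, E=24.6252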